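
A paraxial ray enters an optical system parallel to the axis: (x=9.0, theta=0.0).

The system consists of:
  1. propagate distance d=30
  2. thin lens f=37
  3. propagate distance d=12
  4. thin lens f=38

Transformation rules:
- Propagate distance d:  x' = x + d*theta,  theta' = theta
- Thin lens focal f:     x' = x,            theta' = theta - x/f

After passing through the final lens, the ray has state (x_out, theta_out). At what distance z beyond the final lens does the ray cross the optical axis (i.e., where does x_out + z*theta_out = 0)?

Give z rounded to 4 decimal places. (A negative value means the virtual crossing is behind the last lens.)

Initial: x=9.0000 theta=0.0000
After 1 (propagate distance d=30): x=9.0000 theta=0.0000
After 2 (thin lens f=37): x=9.0000 theta=-9/37 (≈-0.2432)
After 3 (propagate distance d=12): x=225/37 (≈6.0811) theta=-9/37 (≈-0.2432)
After 4 (thin lens f=38): x=225/37 (≈6.0811) theta=-567/1406 (≈-0.4033)
z_focus = -x_out/theta_out = -(225/37)/(-567/1406) = 950/63 ≈ 15.0794
Rounded to 4 decimal places: z = 15.0794

Answer: 15.0794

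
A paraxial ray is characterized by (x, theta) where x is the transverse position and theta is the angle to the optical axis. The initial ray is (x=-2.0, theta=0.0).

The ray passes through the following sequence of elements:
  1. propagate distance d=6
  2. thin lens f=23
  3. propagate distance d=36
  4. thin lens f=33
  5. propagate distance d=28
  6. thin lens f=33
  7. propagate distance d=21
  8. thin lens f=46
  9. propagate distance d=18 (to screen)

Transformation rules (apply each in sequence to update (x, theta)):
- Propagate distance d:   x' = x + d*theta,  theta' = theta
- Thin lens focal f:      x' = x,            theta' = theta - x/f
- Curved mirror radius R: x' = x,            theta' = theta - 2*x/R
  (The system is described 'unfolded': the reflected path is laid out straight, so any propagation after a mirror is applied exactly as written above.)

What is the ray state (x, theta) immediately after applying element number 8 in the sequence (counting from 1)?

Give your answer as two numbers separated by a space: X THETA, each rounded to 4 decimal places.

Initial: x=-2.0000 theta=0.0000
After 1 (propagate distance d=6): x=-2.0000 theta=0.0000
After 2 (thin lens f=23): x=-2.0000 theta=2/23 (≈0.0870)
After 3 (propagate distance d=36): x=26/23 (≈1.1304) theta=2/23 (≈0.0870)
After 4 (thin lens f=33): x=26/23 (≈1.1304) theta=40/759 (≈0.0527)
After 5 (propagate distance d=28): x=86/33 (≈2.6061) theta=40/759 (≈0.0527)
After 6 (thin lens f=33): x=86/33 (≈2.6061) theta=-658/25047 (≈-0.0263)
After 7 (propagate distance d=21): x=17152/8349 (≈2.0544) theta=-658/25047 (≈-0.0263)
After 8 (thin lens f=46): x=17152/8349 (≈2.0544) theta=-40862/576081 (≈-0.0709)
Rounded to 4 decimal places: x = 2.0544, theta = -0.0709

Answer: 2.0544 -0.0709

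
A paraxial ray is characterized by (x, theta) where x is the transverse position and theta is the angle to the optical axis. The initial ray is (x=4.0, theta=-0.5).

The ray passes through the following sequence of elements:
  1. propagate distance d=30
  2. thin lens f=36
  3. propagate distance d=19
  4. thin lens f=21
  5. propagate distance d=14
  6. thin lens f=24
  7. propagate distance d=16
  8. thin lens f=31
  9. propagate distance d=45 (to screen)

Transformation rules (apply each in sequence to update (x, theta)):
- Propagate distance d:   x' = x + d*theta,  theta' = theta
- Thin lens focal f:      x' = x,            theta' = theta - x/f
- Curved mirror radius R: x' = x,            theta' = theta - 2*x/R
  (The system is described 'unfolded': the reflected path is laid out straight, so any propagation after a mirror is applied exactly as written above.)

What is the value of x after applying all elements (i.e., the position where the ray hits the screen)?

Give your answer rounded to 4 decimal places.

Answer: 34.5223

Derivation:
Initial: x=4.0000 theta=-0.5000
After 1 (propagate distance d=30): x=-11.0000 theta=-0.5000
After 2 (thin lens f=36): x=-11.0000 theta=-7/36 (≈-0.1944)
After 3 (propagate distance d=19): x=-529/36 (≈-14.6944) theta=-7/36 (≈-0.1944)
After 4 (thin lens f=21): x=-529/36 (≈-14.6944) theta=191/378 (≈0.5053)
After 5 (propagate distance d=14): x=-823/108 (≈-7.6204) theta=191/378 (≈0.5053)
After 6 (thin lens f=24): x=-823/108 (≈-7.6204) theta=14929/18144 (≈0.8228)
After 7 (propagate distance d=16): x=12575/2268 (≈5.5445) theta=14929/18144 (≈0.8228)
After 8 (thin lens f=31): x=12575/2268 (≈5.5445) theta=120733/187488 (≈0.6440)
After 9 (propagate distance d=45 (to screen)): x=19417555/562464 (≈34.5223) theta=120733/187488 (≈0.6440)
Rounded to 4 decimal places: x = 34.5223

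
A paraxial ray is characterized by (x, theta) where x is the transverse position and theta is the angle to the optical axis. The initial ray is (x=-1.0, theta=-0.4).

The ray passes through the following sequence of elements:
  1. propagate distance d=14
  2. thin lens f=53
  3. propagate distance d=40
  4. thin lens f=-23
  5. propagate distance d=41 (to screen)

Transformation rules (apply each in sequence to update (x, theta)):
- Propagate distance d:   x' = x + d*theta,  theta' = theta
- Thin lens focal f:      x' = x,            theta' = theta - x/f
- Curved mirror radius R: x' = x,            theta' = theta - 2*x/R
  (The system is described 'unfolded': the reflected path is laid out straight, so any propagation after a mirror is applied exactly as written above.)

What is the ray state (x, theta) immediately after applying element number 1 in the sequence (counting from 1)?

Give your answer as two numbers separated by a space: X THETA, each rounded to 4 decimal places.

Initial: x=-1.0000 theta=-0.4000
After 1 (propagate distance d=14): x=-6.6000 theta=-0.4000
Rounded to 4 decimal places: x = -6.6000, theta = -0.4000

Answer: -6.6000 -0.4000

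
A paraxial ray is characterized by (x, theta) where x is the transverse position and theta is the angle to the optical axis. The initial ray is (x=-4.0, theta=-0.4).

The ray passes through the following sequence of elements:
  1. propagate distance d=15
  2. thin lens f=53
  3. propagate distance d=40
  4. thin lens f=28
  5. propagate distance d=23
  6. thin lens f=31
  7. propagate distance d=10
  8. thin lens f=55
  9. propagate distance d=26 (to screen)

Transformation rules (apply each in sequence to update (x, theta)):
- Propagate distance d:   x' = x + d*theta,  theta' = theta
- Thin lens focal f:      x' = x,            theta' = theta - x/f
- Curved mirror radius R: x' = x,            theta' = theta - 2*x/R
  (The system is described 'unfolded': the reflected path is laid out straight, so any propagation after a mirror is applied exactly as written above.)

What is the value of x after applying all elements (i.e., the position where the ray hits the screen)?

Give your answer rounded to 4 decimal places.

Initial: x=-4.0000 theta=-0.4000
After 1 (propagate distance d=15): x=-10.0000 theta=-0.4000
After 2 (thin lens f=53): x=-10.0000 theta=-56/265 (≈-0.2113)
After 3 (propagate distance d=40): x=-978/53 (≈-18.4528) theta=-56/265 (≈-0.2113)
After 4 (thin lens f=28): x=-978/53 (≈-18.4528) theta=1661/3710 (≈0.4477)
After 5 (propagate distance d=23): x=-30257/3710 (≈-8.1555) theta=1661/3710 (≈0.4477)
After 6 (thin lens f=31): x=-30257/3710 (≈-8.1555) theta=40874/57505 (≈0.7108)
After 7 (propagate distance d=10): x=-120487/115010 (≈-1.0476) theta=40874/57505 (≈0.7108)
After 8 (thin lens f=55): x=-120487/115010 (≈-1.0476) theta=4616627/6325550 (≈0.7298)
After 9 (propagate distance d=26 (to screen)): x=113405517/6325550 (≈17.9282) theta=4616627/6325550 (≈0.7298)
Rounded to 4 decimal places: x = 17.9282

Answer: 17.9282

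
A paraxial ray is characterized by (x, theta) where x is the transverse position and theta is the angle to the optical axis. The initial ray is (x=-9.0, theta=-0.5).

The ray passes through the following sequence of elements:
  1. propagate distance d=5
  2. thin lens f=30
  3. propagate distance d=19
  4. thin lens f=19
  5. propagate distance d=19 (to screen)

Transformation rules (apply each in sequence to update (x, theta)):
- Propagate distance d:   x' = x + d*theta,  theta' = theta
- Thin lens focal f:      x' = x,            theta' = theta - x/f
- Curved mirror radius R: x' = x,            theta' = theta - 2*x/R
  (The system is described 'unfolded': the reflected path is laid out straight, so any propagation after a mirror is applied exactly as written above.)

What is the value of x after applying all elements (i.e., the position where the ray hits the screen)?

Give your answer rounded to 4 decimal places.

Initial: x=-9.0000 theta=-0.5000
After 1 (propagate distance d=5): x=-11.5000 theta=-0.5000
After 2 (thin lens f=30): x=-11.5000 theta=-7/60 (≈-0.1167)
After 3 (propagate distance d=19): x=-823/60 (≈-13.7167) theta=-7/60 (≈-0.1167)
After 4 (thin lens f=19): x=-823/60 (≈-13.7167) theta=23/38 (≈0.6053)
After 5 (propagate distance d=19 (to screen)): x=-133/60 (≈-2.2167) theta=23/38 (≈0.6053)
Rounded to 4 decimal places: x = -2.2167

Answer: -2.2167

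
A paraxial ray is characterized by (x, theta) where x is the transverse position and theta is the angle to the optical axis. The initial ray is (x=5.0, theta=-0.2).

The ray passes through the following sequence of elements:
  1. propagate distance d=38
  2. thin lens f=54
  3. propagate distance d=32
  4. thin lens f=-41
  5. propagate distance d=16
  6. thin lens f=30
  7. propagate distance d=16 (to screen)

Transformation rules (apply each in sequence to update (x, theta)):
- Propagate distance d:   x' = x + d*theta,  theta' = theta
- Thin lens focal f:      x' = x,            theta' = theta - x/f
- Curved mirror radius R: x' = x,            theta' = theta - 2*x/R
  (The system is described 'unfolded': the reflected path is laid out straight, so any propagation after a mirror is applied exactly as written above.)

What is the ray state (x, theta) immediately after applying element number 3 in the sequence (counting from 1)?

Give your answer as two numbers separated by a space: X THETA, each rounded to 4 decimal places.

Answer: -7.4593 -0.1519

Derivation:
Initial: x=5.0000 theta=-0.2000
After 1 (propagate distance d=38): x=-2.6000 theta=-0.2000
After 2 (thin lens f=54): x=-2.6000 theta=-41/270 (≈-0.1519)
After 3 (propagate distance d=32): x=-1007/135 (≈-7.4593) theta=-41/270 (≈-0.1519)
Rounded to 4 decimal places: x = -7.4593, theta = -0.1519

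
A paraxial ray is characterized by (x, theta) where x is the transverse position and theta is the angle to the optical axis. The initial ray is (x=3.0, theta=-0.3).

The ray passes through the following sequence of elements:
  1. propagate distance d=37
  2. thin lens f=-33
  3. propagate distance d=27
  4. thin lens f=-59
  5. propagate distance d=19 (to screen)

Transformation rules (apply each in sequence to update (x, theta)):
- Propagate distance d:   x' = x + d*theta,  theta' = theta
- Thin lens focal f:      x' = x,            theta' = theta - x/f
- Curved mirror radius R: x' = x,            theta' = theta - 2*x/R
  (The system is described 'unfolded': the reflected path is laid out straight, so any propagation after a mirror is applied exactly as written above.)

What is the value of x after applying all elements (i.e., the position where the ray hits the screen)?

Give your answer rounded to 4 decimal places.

Initial: x=3.0000 theta=-0.3000
After 1 (propagate distance d=37): x=-8.1000 theta=-0.3000
After 2 (thin lens f=-33): x=-8.1000 theta=-6/11 (≈-0.5455)
After 3 (propagate distance d=27): x=-2511/110 (≈-22.8273) theta=-6/11 (≈-0.5455)
After 4 (thin lens f=-59): x=-2511/110 (≈-22.8273) theta=-6051/6490 (≈-0.9324)
After 5 (propagate distance d=19 (to screen)): x=-131559/3245 (≈-40.5421) theta=-6051/6490 (≈-0.9324)
Rounded to 4 decimal places: x = -40.5421

Answer: -40.5421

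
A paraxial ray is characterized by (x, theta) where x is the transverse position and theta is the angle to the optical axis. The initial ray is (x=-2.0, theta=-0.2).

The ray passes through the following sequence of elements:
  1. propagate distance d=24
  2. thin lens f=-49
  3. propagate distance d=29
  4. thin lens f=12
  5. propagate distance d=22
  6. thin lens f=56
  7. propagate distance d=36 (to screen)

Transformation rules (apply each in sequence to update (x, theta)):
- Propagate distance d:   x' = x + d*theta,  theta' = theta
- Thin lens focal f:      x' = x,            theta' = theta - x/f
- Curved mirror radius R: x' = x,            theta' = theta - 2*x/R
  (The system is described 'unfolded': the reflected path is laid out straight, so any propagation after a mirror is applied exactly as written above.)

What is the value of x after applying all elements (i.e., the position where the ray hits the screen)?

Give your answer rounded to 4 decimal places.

Answer: 39.9635

Derivation:
Initial: x=-2.0000 theta=-0.2000
After 1 (propagate distance d=24): x=-6.8000 theta=-0.2000
After 2 (thin lens f=-49): x=-6.8000 theta=-83/245 (≈-0.3388)
After 3 (propagate distance d=29): x=-4073/245 (≈-16.6245) theta=-83/245 (≈-0.3388)
After 4 (thin lens f=12): x=-4073/245 (≈-16.6245) theta=3077/2940 (≈1.0466)
After 5 (propagate distance d=22): x=9409/1470 (≈6.4007) theta=3077/2940 (≈1.0466)
After 6 (thin lens f=56): x=9409/1470 (≈6.4007) theta=76747/82320 (≈0.9323)
After 7 (propagate distance d=36 (to screen)): x=822449/20580 (≈39.9635) theta=76747/82320 (≈0.9323)
Rounded to 4 decimal places: x = 39.9635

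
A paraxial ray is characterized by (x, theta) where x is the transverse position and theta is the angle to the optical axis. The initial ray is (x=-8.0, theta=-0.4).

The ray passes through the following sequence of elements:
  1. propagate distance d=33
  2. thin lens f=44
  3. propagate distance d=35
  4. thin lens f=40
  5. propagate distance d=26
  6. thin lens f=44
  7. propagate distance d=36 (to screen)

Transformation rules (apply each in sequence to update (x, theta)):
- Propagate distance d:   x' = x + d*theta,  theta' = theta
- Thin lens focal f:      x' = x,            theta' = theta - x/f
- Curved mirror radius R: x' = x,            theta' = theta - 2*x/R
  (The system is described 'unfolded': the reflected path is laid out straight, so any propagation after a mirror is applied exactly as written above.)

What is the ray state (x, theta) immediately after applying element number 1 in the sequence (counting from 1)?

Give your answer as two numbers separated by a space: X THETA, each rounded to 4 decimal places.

Initial: x=-8.0000 theta=-0.4000
After 1 (propagate distance d=33): x=-21.2000 theta=-0.4000
Rounded to 4 decimal places: x = -21.2000, theta = -0.4000

Answer: -21.2000 -0.4000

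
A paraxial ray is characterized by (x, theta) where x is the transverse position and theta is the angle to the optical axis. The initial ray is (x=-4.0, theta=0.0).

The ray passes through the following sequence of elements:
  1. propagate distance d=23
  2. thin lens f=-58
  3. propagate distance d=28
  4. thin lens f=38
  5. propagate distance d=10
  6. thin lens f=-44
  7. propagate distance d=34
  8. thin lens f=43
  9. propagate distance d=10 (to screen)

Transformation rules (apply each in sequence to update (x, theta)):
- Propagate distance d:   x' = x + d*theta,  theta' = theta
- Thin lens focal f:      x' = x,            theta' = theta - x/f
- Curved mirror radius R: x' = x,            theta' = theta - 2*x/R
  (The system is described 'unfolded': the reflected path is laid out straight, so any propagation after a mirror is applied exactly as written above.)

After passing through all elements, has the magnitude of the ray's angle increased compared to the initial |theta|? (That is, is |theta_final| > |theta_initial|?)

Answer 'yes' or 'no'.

Initial: x=-4.0000 theta=0.0000
After 1 (propagate distance d=23): x=-4.0000 theta=0.0000
After 2 (thin lens f=-58): x=-4.0000 theta=-2/29 (≈-0.0690)
After 3 (propagate distance d=28): x=-172/29 (≈-5.9310) theta=-2/29 (≈-0.0690)
After 4 (thin lens f=38): x=-172/29 (≈-5.9310) theta=48/551 (≈0.0871)
After 5 (propagate distance d=10): x=-2788/551 (≈-5.0599) theta=48/551 (≈0.0871)
After 6 (thin lens f=-44): x=-2788/551 (≈-5.0599) theta=-169/6061 (≈-0.0279)
After 7 (propagate distance d=34): x=-36414/6061 (≈-6.0079) theta=-169/6061 (≈-0.0279)
After 8 (thin lens f=43): x=-36414/6061 (≈-6.0079) theta=29147/260623 (≈0.1118)
After 9 (propagate distance d=10 (to screen)): x=-1274332/260623 (≈-4.8896) theta=29147/260623 (≈0.1118)
|theta_initial|=0.0000 |theta_final|=29147/260623 (≈0.1118) -> increased

Answer: yes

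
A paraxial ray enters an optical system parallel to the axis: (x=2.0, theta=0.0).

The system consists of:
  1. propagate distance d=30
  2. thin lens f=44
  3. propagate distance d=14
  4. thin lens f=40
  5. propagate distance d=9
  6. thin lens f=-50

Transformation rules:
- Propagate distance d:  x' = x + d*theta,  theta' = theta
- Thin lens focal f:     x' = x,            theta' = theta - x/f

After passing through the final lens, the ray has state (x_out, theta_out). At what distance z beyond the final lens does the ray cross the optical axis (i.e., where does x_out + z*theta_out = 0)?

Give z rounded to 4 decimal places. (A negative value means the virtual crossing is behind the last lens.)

Initial: x=2.0000 theta=0.0000
After 1 (propagate distance d=30): x=2.0000 theta=0.0000
After 2 (thin lens f=44): x=2.0000 theta=-1/22 (≈-0.0455)
After 3 (propagate distance d=14): x=15/11 (≈1.3636) theta=-1/22 (≈-0.0455)
After 4 (thin lens f=40): x=15/11 (≈1.3636) theta=-7/88 (≈-0.0795)
After 5 (propagate distance d=9): x=57/88 (≈0.6477) theta=-7/88 (≈-0.0795)
After 6 (thin lens f=-50): x=57/88 (≈0.6477) theta=-293/4400 (≈-0.0666)
z_focus = -x_out/theta_out = -(57/88)/(-293/4400) = 2850/293 ≈ 9.7270
Rounded to 4 decimal places: z = 9.7270

Answer: 9.7270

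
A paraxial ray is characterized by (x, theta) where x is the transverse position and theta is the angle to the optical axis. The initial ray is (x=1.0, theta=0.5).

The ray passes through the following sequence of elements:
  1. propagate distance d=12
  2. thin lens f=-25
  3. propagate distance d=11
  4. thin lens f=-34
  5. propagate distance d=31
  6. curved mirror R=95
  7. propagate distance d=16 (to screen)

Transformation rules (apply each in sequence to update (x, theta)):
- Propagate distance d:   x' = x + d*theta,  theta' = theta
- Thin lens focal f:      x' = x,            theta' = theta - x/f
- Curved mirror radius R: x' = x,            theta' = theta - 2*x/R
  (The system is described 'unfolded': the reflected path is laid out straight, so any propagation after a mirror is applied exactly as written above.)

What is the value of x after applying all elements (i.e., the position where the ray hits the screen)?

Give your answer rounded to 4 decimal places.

Initial: x=1.0000 theta=0.5000
After 1 (propagate distance d=12): x=7.0000 theta=0.5000
After 2 (thin lens f=-25): x=7.0000 theta=0.7800
After 3 (propagate distance d=11): x=15.5800 theta=0.7800
After 4 (thin lens f=-34): x=15.5800 theta=421/340 (≈1.2382)
After 5 (propagate distance d=31): x=91741/1700 (≈53.9653) theta=421/340 (≈1.2382)
After 6 (curved mirror R=95): x=91741/1700 (≈53.9653) theta=16493/161500 (≈0.1021)
After 7 (propagate distance d=16 (to screen)): x=8979283/161500 (≈55.5993) theta=16493/161500 (≈0.1021)
Rounded to 4 decimal places: x = 55.5993

Answer: 55.5993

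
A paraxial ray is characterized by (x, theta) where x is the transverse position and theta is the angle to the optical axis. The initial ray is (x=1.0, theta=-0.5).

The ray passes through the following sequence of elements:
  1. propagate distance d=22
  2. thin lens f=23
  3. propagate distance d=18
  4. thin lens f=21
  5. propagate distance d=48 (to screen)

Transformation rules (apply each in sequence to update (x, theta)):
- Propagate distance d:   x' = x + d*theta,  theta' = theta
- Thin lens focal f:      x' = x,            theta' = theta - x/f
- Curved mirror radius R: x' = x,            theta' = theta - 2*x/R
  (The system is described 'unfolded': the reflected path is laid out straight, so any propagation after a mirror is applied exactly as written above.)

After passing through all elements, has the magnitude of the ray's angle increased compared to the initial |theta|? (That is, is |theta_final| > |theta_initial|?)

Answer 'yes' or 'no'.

Answer: no

Derivation:
Initial: x=1.0000 theta=-0.5000
After 1 (propagate distance d=22): x=-10.0000 theta=-0.5000
After 2 (thin lens f=23): x=-10.0000 theta=-3/46 (≈-0.0652)
After 3 (propagate distance d=18): x=-257/23 (≈-11.1739) theta=-3/46 (≈-0.0652)
After 4 (thin lens f=21): x=-257/23 (≈-11.1739) theta=451/966 (≈0.4669)
After 5 (propagate distance d=48 (to screen)): x=1809/161 (≈11.2360) theta=451/966 (≈0.4669)
|theta_initial|=0.5000 |theta_final|=451/966 (≈0.4669) -> not increased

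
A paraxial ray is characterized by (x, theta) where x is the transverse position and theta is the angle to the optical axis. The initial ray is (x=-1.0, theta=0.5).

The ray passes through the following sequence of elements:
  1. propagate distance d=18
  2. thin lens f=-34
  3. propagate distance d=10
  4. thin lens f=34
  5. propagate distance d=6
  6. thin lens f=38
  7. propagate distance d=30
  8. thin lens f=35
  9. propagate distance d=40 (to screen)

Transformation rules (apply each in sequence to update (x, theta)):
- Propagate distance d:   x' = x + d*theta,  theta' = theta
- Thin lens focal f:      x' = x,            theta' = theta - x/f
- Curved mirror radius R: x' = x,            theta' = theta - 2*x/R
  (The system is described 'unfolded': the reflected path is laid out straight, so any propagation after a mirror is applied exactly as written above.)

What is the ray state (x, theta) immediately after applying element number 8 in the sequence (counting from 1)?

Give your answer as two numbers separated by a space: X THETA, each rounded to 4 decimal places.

Answer: 12.1027 -0.5109

Derivation:
Initial: x=-1.0000 theta=0.5000
After 1 (propagate distance d=18): x=8.0000 theta=0.5000
After 2 (thin lens f=-34): x=8.0000 theta=25/34 (≈0.7353)
After 3 (propagate distance d=10): x=261/17 (≈15.3529) theta=25/34 (≈0.7353)
After 4 (thin lens f=34): x=261/17 (≈15.3529) theta=82/289 (≈0.2837)
After 5 (propagate distance d=6): x=4929/289 (≈17.0554) theta=82/289 (≈0.2837)
After 6 (thin lens f=38): x=4929/289 (≈17.0554) theta=-1813/10982 (≈-0.1651)
After 7 (propagate distance d=30): x=66456/5491 (≈12.1027) theta=-1813/10982 (≈-0.1651)
After 8 (thin lens f=35): x=66456/5491 (≈12.1027) theta=-11551/22610 (≈-0.5109)
Rounded to 4 decimal places: x = 12.1027, theta = -0.5109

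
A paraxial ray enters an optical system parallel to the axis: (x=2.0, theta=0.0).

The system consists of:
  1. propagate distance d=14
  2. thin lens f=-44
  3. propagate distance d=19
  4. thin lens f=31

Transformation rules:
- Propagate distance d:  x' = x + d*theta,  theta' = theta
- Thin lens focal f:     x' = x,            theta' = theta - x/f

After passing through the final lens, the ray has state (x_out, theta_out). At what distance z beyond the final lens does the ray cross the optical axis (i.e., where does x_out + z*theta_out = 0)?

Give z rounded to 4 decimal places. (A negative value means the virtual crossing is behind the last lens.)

Answer: 61.0313

Derivation:
Initial: x=2.0000 theta=0.0000
After 1 (propagate distance d=14): x=2.0000 theta=0.0000
After 2 (thin lens f=-44): x=2.0000 theta=1/22 (≈0.0455)
After 3 (propagate distance d=19): x=63/22 (≈2.8636) theta=1/22 (≈0.0455)
After 4 (thin lens f=31): x=63/22 (≈2.8636) theta=-16/341 (≈-0.0469)
z_focus = -x_out/theta_out = -(63/22)/(-16/341) = 1953/32 ≈ 61.0313
Rounded to 4 decimal places: z = 61.0313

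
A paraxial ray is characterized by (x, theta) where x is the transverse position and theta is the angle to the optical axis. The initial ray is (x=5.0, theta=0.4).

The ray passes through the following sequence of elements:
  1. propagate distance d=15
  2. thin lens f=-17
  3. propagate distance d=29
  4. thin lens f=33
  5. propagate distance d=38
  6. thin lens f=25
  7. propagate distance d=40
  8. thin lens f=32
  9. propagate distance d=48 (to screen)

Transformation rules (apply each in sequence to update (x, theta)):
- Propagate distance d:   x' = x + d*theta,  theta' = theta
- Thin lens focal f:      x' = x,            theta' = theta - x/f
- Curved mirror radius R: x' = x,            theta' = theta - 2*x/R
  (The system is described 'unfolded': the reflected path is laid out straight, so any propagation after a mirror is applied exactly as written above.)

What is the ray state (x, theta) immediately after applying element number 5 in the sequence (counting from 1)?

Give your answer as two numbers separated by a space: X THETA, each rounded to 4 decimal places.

Answer: 33.5209 -0.2064

Derivation:
Initial: x=5.0000 theta=0.4000
After 1 (propagate distance d=15): x=11.0000 theta=0.4000
After 2 (thin lens f=-17): x=11.0000 theta=89/85 (≈1.0471)
After 3 (propagate distance d=29): x=3516/85 (≈41.3647) theta=89/85 (≈1.0471)
After 4 (thin lens f=33): x=3516/85 (≈41.3647) theta=-193/935 (≈-0.2064)
After 5 (propagate distance d=38): x=31342/935 (≈33.5209) theta=-193/935 (≈-0.2064)
Rounded to 4 decimal places: x = 33.5209, theta = -0.2064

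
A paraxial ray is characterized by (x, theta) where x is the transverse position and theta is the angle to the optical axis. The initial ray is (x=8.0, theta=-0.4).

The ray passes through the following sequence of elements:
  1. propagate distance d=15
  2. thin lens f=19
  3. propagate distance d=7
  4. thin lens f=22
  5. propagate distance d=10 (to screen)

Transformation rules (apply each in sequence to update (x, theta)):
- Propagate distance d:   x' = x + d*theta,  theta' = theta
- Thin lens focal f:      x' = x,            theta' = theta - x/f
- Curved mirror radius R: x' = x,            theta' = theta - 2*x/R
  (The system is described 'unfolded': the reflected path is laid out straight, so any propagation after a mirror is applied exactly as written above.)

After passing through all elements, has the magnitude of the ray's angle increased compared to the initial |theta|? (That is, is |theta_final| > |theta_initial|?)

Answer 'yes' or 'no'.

Answer: yes

Derivation:
Initial: x=8.0000 theta=-0.4000
After 1 (propagate distance d=15): x=2.0000 theta=-0.4000
After 2 (thin lens f=19): x=2.0000 theta=-48/95 (≈-0.5053)
After 3 (propagate distance d=7): x=-146/95 (≈-1.5368) theta=-48/95 (≈-0.5053)
After 4 (thin lens f=22): x=-146/95 (≈-1.5368) theta=-91/209 (≈-0.4354)
After 5 (propagate distance d=10 (to screen)): x=-324/55 (≈-5.8909) theta=-91/209 (≈-0.4354)
|theta_initial|=0.4000 |theta_final|=91/209 (≈0.4354) -> increased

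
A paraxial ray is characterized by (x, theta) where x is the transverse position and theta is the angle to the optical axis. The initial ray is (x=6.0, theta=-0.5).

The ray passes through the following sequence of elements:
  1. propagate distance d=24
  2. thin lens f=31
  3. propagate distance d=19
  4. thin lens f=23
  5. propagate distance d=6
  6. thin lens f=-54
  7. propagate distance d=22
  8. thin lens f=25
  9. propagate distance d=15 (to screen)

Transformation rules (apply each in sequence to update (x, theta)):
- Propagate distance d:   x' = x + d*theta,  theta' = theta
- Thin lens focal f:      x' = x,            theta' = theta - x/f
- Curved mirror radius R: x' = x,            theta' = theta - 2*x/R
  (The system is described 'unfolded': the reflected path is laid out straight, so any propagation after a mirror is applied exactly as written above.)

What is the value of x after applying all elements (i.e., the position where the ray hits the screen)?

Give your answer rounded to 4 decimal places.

Initial: x=6.0000 theta=-0.5000
After 1 (propagate distance d=24): x=-6.0000 theta=-0.5000
After 2 (thin lens f=31): x=-6.0000 theta=-19/62 (≈-0.3065)
After 3 (propagate distance d=19): x=-733/62 (≈-11.8226) theta=-19/62 (≈-0.3065)
After 4 (thin lens f=23): x=-733/62 (≈-11.8226) theta=148/713 (≈0.2076)
After 5 (propagate distance d=6): x=-15083/1426 (≈-10.5771) theta=148/713 (≈0.2076)
After 6 (thin lens f=-54): x=-15083/1426 (≈-10.5771) theta=901/77004 (≈0.0117)
After 7 (propagate distance d=22): x=-198665/19251 (≈-10.3197) theta=901/77004 (≈0.0117)
After 8 (thin lens f=25): x=-198665/19251 (≈-10.3197) theta=54479/128340 (≈0.4245)
After 9 (propagate distance d=15 (to screen)): x=-304349/77004 (≈-3.9524) theta=54479/128340 (≈0.4245)
Rounded to 4 decimal places: x = -3.9524

Answer: -3.9524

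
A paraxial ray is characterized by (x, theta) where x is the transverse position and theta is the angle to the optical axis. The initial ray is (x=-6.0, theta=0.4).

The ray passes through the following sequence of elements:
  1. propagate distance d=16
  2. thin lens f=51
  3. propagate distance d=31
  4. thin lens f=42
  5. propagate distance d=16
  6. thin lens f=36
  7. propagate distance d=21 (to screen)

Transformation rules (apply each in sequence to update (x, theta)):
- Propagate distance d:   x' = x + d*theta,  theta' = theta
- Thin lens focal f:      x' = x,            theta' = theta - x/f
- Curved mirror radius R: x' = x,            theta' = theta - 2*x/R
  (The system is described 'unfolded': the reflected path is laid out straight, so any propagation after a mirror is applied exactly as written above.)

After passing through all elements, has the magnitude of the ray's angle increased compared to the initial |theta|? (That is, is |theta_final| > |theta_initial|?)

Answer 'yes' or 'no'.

Initial: x=-6.0000 theta=0.4000
After 1 (propagate distance d=16): x=0.4000 theta=0.4000
After 2 (thin lens f=51): x=0.4000 theta=20/51 (≈0.3922)
After 3 (propagate distance d=31): x=3202/255 (≈12.5569) theta=20/51 (≈0.3922)
After 4 (thin lens f=42): x=3202/255 (≈12.5569) theta=499/5355 (≈0.0932)
After 5 (propagate distance d=16): x=75226/5355 (≈14.0478) theta=499/5355 (≈0.0932)
After 6 (thin lens f=36): x=75226/5355 (≈14.0478) theta=-28631/96390 (≈-0.2970)
After 7 (propagate distance d=21 (to screen)): x=250939/32130 (≈7.8101) theta=-28631/96390 (≈-0.2970)
|theta_initial|=0.4000 |theta_final|=28631/96390 (≈0.2970) -> not increased

Answer: no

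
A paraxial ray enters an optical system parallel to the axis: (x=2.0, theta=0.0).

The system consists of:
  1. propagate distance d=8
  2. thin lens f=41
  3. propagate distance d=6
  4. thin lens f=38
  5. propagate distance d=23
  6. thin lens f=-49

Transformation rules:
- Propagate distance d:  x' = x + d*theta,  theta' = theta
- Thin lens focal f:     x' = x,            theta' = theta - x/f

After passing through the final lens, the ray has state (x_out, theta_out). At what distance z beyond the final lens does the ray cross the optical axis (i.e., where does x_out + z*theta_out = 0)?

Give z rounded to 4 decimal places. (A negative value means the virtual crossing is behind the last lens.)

Initial: x=2.0000 theta=0.0000
After 1 (propagate distance d=8): x=2.0000 theta=0.0000
After 2 (thin lens f=41): x=2.0000 theta=-2/41 (≈-0.0488)
After 3 (propagate distance d=6): x=70/41 (≈1.7073) theta=-2/41 (≈-0.0488)
After 4 (thin lens f=38): x=70/41 (≈1.7073) theta=-73/779 (≈-0.0937)
After 5 (propagate distance d=23): x=-349/779 (≈-0.4480) theta=-73/779 (≈-0.0937)
After 6 (thin lens f=-49): x=-349/779 (≈-0.4480) theta=-3926/38171 (≈-0.1029)
z_focus = -x_out/theta_out = -(-349/779)/(-3926/38171) = -17101/3926 ≈ -4.3558
Rounded to 4 decimal places: z = -4.3558

Answer: -4.3558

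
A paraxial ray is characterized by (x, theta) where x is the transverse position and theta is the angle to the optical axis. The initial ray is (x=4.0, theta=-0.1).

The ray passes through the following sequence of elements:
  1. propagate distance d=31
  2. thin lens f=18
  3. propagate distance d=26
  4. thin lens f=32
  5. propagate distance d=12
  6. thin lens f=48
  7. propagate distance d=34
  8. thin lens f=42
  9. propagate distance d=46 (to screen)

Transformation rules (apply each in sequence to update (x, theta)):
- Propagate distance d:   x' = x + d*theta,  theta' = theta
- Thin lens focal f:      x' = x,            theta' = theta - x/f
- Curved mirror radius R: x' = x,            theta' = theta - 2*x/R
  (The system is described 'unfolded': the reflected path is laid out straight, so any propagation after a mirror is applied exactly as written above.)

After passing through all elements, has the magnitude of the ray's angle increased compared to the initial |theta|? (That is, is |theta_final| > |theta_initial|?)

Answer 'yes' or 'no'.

Initial: x=4.0000 theta=-0.1000
After 1 (propagate distance d=31): x=0.9000 theta=-0.1000
After 2 (thin lens f=18): x=0.9000 theta=-0.1500
After 3 (propagate distance d=26): x=-3.0000 theta=-0.1500
After 4 (thin lens f=32): x=-3.0000 theta=-9/160 (≈-0.0563)
After 5 (propagate distance d=12): x=-3.6750 theta=-9/160 (≈-0.0563)
After 6 (thin lens f=48): x=-3.6750 theta=13/640 (≈0.0203)
After 7 (propagate distance d=34): x=-191/64 (≈-2.9844) theta=13/640 (≈0.0203)
After 8 (thin lens f=42): x=-191/64 (≈-2.9844) theta=307/3360 (≈0.0914)
After 9 (propagate distance d=46 (to screen)): x=8189/6720 (≈1.2186) theta=307/3360 (≈0.0914)
|theta_initial|=0.1000 |theta_final|=307/3360 (≈0.0914) -> not increased

Answer: no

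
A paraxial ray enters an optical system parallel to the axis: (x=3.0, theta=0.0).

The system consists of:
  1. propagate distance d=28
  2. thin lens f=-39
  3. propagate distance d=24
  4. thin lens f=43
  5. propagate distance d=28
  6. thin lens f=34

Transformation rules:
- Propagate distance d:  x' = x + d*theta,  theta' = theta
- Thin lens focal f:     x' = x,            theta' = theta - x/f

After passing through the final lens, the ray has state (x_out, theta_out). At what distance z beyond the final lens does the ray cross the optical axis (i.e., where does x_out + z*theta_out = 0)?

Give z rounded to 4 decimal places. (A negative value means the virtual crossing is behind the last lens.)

Answer: 25.8275

Derivation:
Initial: x=3.0000 theta=0.0000
After 1 (propagate distance d=28): x=3.0000 theta=0.0000
After 2 (thin lens f=-39): x=3.0000 theta=1/13 (≈0.0769)
After 3 (propagate distance d=24): x=63/13 (≈4.8462) theta=1/13 (≈0.0769)
After 4 (thin lens f=43): x=63/13 (≈4.8462) theta=-20/559 (≈-0.0358)
After 5 (propagate distance d=28): x=2149/559 (≈3.8444) theta=-20/559 (≈-0.0358)
After 6 (thin lens f=34): x=2149/559 (≈3.8444) theta=-2829/19006 (≈-0.1488)
z_focus = -x_out/theta_out = -(2149/559)/(-2829/19006) = 73066/2829 ≈ 25.8275
Rounded to 4 decimal places: z = 25.8275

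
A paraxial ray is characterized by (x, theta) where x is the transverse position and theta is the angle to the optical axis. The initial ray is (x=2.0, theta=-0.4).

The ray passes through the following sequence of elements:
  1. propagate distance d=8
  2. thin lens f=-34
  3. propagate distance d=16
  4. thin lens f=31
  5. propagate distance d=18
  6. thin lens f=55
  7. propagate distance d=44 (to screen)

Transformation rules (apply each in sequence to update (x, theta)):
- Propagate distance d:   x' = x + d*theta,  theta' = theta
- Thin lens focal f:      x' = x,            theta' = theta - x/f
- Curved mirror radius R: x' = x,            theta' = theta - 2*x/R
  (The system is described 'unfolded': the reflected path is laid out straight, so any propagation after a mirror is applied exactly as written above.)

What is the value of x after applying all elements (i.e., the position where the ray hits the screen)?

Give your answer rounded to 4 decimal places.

Answer: -9.8162

Derivation:
Initial: x=2.0000 theta=-0.4000
After 1 (propagate distance d=8): x=-1.2000 theta=-0.4000
After 2 (thin lens f=-34): x=-1.2000 theta=-37/85 (≈-0.4353)
After 3 (propagate distance d=16): x=-694/85 (≈-8.1647) theta=-37/85 (≈-0.4353)
After 4 (thin lens f=31): x=-694/85 (≈-8.1647) theta=-453/2635 (≈-0.1719)
After 5 (propagate distance d=18): x=-29668/2635 (≈-11.2592) theta=-453/2635 (≈-0.1719)
After 6 (thin lens f=55): x=-29668/2635 (≈-11.2592) theta=4753/144925 (≈0.0328)
After 7 (propagate distance d=44 (to screen)): x=-129328/13175 (≈-9.8162) theta=4753/144925 (≈0.0328)
Rounded to 4 decimal places: x = -9.8162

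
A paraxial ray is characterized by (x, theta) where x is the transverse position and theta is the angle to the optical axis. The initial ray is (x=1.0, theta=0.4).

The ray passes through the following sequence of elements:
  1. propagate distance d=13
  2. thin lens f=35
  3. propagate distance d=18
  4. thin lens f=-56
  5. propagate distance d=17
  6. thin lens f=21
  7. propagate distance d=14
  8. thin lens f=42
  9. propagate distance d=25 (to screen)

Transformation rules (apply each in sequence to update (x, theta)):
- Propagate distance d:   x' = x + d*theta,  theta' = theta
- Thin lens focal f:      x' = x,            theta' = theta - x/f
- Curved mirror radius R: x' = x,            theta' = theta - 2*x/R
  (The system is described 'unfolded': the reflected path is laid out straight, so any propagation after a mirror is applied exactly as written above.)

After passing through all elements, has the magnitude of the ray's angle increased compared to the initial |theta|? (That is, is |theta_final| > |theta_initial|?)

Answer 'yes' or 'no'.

Answer: yes

Derivation:
Initial: x=1.0000 theta=0.4000
After 1 (propagate distance d=13): x=6.2000 theta=0.4000
After 2 (thin lens f=35): x=6.2000 theta=39/175 (≈0.2229)
After 3 (propagate distance d=18): x=1787/175 (≈10.2114) theta=39/175 (≈0.2229)
After 4 (thin lens f=-56): x=1787/175 (≈10.2114) theta=3971/9800 (≈0.4052)
After 5 (propagate distance d=17): x=167579/9800 (≈17.0999) theta=3971/9800 (≈0.4052)
After 6 (thin lens f=21): x=167579/9800 (≈17.0999) theta=-21047/51450 (≈-0.4091)
After 7 (propagate distance d=14): x=334361/29400 (≈11.3728) theta=-21047/51450 (≈-0.4091)
After 8 (thin lens f=42): x=334361/29400 (≈11.3728) theta=-119927/176400 (≈-0.6799)
After 9 (propagate distance d=25 (to screen)): x=-992009/176400 (≈-5.6236) theta=-119927/176400 (≈-0.6799)
|theta_initial|=0.4000 |theta_final|=119927/176400 (≈0.6799) -> increased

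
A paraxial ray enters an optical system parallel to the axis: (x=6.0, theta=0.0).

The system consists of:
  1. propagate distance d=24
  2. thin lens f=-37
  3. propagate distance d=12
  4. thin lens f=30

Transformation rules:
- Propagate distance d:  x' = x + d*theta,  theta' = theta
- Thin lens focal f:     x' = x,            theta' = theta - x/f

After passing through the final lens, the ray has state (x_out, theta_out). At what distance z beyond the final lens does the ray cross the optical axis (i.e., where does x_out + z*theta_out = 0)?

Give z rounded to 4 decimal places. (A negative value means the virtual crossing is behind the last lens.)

Answer: 77.3684

Derivation:
Initial: x=6.0000 theta=0.0000
After 1 (propagate distance d=24): x=6.0000 theta=0.0000
After 2 (thin lens f=-37): x=6.0000 theta=6/37 (≈0.1622)
After 3 (propagate distance d=12): x=294/37 (≈7.9459) theta=6/37 (≈0.1622)
After 4 (thin lens f=30): x=294/37 (≈7.9459) theta=-19/185 (≈-0.1027)
z_focus = -x_out/theta_out = -(294/37)/(-19/185) = 1470/19 ≈ 77.3684
Rounded to 4 decimal places: z = 77.3684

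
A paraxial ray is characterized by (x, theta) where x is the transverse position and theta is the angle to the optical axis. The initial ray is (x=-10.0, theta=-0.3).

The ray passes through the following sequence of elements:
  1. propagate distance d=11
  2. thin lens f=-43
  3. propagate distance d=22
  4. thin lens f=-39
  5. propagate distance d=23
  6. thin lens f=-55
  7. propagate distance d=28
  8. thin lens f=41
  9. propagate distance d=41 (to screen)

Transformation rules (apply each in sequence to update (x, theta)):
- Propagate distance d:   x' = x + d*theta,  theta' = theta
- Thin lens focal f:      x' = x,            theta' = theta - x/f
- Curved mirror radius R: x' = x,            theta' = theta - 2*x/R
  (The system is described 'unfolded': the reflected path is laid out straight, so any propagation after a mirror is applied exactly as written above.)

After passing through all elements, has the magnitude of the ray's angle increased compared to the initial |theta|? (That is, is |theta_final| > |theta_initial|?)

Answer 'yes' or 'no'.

Answer: yes

Derivation:
Initial: x=-10.0000 theta=-0.3000
After 1 (propagate distance d=11): x=-13.3000 theta=-0.3000
After 2 (thin lens f=-43): x=-13.3000 theta=-131/215 (≈-0.6093)
After 3 (propagate distance d=22): x=-11483/430 (≈-26.7047) theta=-131/215 (≈-0.6093)
After 4 (thin lens f=-39): x=-11483/430 (≈-26.7047) theta=-21701/16770 (≈-1.2940)
After 5 (propagate distance d=23): x=-94696/1677 (≈-56.4675) theta=-21701/16770 (≈-1.2940)
After 6 (thin lens f=-55): x=-94696/1677 (≈-56.4675) theta=-10977/4730 (≈-2.3207)
After 7 (propagate distance d=28): x=-11201722/92235 (≈-121.4476) theta=-10977/4730 (≈-2.3207)
After 8 (thin lens f=41): x=-11201722/92235 (≈-121.4476) theta=4851221/7563270 (≈0.6414)
After 9 (propagate distance d=41 (to screen)): x=-450057/4730 (≈-95.1495) theta=4851221/7563270 (≈0.6414)
|theta_initial|=0.3000 |theta_final|=4851221/7563270 (≈0.6414) -> increased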